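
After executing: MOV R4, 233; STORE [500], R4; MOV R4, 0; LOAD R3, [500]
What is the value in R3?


Register and memory trace:
  MOV R4, 233  → R4 = 233
  STORE [500], R4  → mem[500] = 233
  MOV R4, 0  → R4 = 0
  LOAD R3, [500]  → R3 = mem[500] = 233
Final: R3 = 233

233


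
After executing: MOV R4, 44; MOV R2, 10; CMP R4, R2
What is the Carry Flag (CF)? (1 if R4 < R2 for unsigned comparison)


Register state trace:
  MOV R4, 44  → R4 = 44
  MOV R2, 10  → R2 = 10
  CMP R4, R2  → unsigned 44 - 10: no borrow
  44 >= 10, so CF = 0
CF = 0

0


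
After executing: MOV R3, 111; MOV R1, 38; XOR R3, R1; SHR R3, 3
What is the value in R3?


Register state trace:
  MOV R3, 111  → R3 = 111 (0b01101111)
  MOV R1, 38  → R1 = 38 (0b00100110)
  XOR R3, R1  → R3 = 111 XOR 38 = 73 (0b01001001)
  SHR R3, 3  → R3 = 73 >> 3 = 9
Final: R3 = 9

9


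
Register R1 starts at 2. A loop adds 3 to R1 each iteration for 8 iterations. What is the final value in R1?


Starting value: R1 = 2
  Iter 1: R1 = 2 + 3 = 5
  Iter 2: R1 = 5 + 3 = 8
  Iter 3: R1 = 8 + 3 = 11
  Iter 4: R1 = 11 + 3 = 14
  Iter 5: R1 = 14 + 3 = 17
  Iter 6: R1 = 17 + 3 = 20
  Iter 7: R1 = 20 + 3 = 23
  Iter 8: R1 = 23 + 3 = 26
Final: R1 = 26

26


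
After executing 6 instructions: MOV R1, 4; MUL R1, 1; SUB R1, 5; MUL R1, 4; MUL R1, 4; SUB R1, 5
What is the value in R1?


Register state trace:
  MOV R1, 4  → R1 = 4
  MUL R1, 1  → R1 = 4 * 1 = 4
  SUB R1, 5  → R1 = 4 - 5 = -1
  MUL R1, 4  → R1 = -1 * 4 = -4
  MUL R1, 4  → R1 = -4 * 4 = -16
  SUB R1, 5  → R1 = -16 - 5 = -21
Final: R1 = -21

-21


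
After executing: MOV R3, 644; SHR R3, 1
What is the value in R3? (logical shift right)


Register state trace:
  MOV R3, 644  → R3 = 644
  SHR R3, 1  → R3 = 644 >> 1 = 644 // 2^1 = 322
Final: R3 = 322

322


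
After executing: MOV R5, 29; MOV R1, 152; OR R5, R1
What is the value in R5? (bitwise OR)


Register state trace:
  MOV R5, 29  → R5 = 29 (0b00011101)
  MOV R1, 152  → R1 = 152 (0b10011000)
  OR R5, R1   → R5 = 29 OR 152 = 157 (0b10011101)
Final: R5 = 157

157


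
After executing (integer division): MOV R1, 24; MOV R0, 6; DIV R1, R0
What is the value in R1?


Register state trace:
  MOV R1, 24  → R1 = 24
  MOV R0, 6  → R0 = 6
  DIV R1, R0  → R1 = 24 // 6 = 4
Final: R1 = 4

4


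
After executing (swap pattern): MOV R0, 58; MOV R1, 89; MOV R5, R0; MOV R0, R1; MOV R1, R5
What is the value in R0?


Register state trace (swap pattern):
  MOV R0, 58  → R0 = 58
  MOV R1, 89  → R1 = 89
  MOV R5, R0  → R5 = 58  (save R0)
  MOV R0, R1  → R0 = 89  (R0 gets R1's value)
  MOV R1, R5  → R1 = 58  (R1 gets saved value)
Final: R0 = 89

89


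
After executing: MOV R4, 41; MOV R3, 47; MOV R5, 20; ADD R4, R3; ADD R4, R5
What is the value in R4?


Register state trace:
  MOV R4, 41  → R4 = 41
  MOV R3, 47  → R3 = 47
  MOV R5, 20  → R5 = 20
  ADD R4, R3  → R4 = 41 + 47 = 88
  ADD R4, R5  → R4 = 88 + 20 = 108
Final: R4 = 108

108


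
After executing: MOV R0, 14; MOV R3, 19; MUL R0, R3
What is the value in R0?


Register state trace:
  MOV R0, 14  → R0 = 14
  MOV R3, 19  → R3 = 19
  MUL R0, R3  → R0 = 14 * 19 = 266
Final: R0 = 266

266


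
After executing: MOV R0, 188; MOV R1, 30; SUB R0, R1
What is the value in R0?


Register state trace:
  MOV R0, 188  → R0 = 188
  MOV R1, 30  → R1 = 30
  SUB R0, R1  → R0 = 188 - 30 = 158
Final: R0 = 158

158


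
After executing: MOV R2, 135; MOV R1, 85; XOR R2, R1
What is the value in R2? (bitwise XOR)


Register state trace:
  MOV R2, 135  → R2 = 135 (0b10000111)
  MOV R1, 85  → R1 = 85 (0b01010101)
  XOR R2, R1  → R2 = 135 XOR 85 = 210 (0b11010010)
Final: R2 = 210

210


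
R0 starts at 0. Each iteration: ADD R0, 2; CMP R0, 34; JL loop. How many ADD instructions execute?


Loop trace (R0 starts at 0, target 34, step 2):
  ADD #1: R0 = 0 + 2 = 2  → 2 < 34, loop
  ADD #2: R0 = 2 + 2 = 4  → 4 < 34, loop
  ADD #3: R0 = 4 + 2 = 6  → 6 < 34, loop
  ADD #4: R0 = 6 + 2 = 8  → 8 < 34, loop
  ADD #5: R0 = 8 + 2 = 10  → 10 < 34, loop
  ADD #6: R0 = 10 + 2 = 12  → 12 < 34, loop
  ADD #7: R0 = 12 + 2 = 14  → 14 < 34, loop
  ADD #8: R0 = 14 + 2 = 16  → 16 < 34, loop
  ADD #9: R0 = 16 + 2 = 18  → 18 < 34, loop
  ADD #10: R0 = 18 + 2 = 20  → 20 < 34, loop
  ADD #11: R0 = 20 + 2 = 22  → 22 < 34, loop
  ADD #12: R0 = 22 + 2 = 24  → 24 < 34, loop
  ADD #13: R0 = 24 + 2 = 26  → 26 < 34, loop
  ADD #14: R0 = 26 + 2 = 28  → 28 < 34, loop
  ADD #15: R0 = 28 + 2 = 30  → 30 < 34, loop
  ADD #16: R0 = 30 + 2 = 32  → 32 < 34, loop
  ADD #17: R0 = 32 + 2 = 34  → 34 >= 34, exit
Total ADD instructions: 17

17


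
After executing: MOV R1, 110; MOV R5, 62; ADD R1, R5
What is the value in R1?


Register state trace:
  MOV R1, 110  → R1 = 110
  MOV R5, 62  → R5 = 62
  ADD R1, R5  → R1 = 110 + 62 = 172
Final: R1 = 172

172


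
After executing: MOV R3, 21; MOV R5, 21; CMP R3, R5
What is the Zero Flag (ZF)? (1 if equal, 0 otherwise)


Register state trace:
  MOV R3, 21  → R3 = 21
  MOV R5, 21  → R5 = 21
  CMP R3, R5  → computes 21 - 21 = 0
  Result is zero, so values are equal
ZF = 1

1


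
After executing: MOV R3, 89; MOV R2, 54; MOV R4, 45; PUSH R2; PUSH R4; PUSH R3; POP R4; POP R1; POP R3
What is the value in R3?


Stack trace (top is rightmost):
  MOV R3, 89  → R3 = 89
  MOV R2, 54  → R2 = 54
  MOV R4, 45  → R4 = 45
  PUSH R2  → stack: [54]
  PUSH R4  → stack: [54, 45]
  PUSH R3  → stack: [54, 45, 89]
  POP R4  → R4 = 89, stack: [54, 45]
  POP R1  → R1 = 45, stack: [54]
  POP R3  → R3 = 54, stack: []
Final: R3 = 54

54


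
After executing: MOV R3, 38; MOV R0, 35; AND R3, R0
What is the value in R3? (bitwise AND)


Register state trace:
  MOV R3, 38  → R3 = 38 (0b00100110)
  MOV R0, 35  → R0 = 35 (0b00100011)
  AND R3, R0  → R3 = 38 AND 35 = 34 (0b00100010)
Final: R3 = 34

34


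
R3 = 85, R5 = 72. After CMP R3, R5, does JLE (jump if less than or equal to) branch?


Trace:
  R3 = 85, R5 = 72
  CMP R3, R5  → compares 85 vs 72
  JLE checks: is 85 less than or equal to 72?
  85 > 72, so condition is false
Branch taken: No

No


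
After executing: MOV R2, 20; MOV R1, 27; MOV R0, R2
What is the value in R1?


Register state trace:
  MOV R2, 20  → R2 = 20
  MOV R1, 27  → R1 = 27
  MOV R0, R2  → R0 = 20
Final: R1 = 27

27


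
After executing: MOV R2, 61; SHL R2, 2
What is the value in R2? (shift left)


Register state trace:
  MOV R2, 61  → R2 = 61
  SHL R2, 2  → R2 = 61 << 2 = 61 * 2^2 = 244
Final: R2 = 244

244


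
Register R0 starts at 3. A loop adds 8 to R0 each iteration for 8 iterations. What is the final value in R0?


Starting value: R0 = 3
  Iter 1: R0 = 3 + 8 = 11
  Iter 2: R0 = 11 + 8 = 19
  Iter 3: R0 = 19 + 8 = 27
  Iter 4: R0 = 27 + 8 = 35
  Iter 5: R0 = 35 + 8 = 43
  Iter 6: R0 = 43 + 8 = 51
  Iter 7: R0 = 51 + 8 = 59
  Iter 8: R0 = 59 + 8 = 67
Final: R0 = 67

67


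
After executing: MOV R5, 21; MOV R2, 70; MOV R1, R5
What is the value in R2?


Register state trace:
  MOV R5, 21  → R5 = 21
  MOV R2, 70  → R2 = 70
  MOV R1, R5  → R1 = 21
Final: R2 = 70

70


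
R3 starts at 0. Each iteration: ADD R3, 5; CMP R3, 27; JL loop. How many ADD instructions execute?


Loop trace (R3 starts at 0, target 27, step 5):
  ADD #1: R3 = 0 + 5 = 5  → 5 < 27, loop
  ADD #2: R3 = 5 + 5 = 10  → 10 < 27, loop
  ADD #3: R3 = 10 + 5 = 15  → 15 < 27, loop
  ADD #4: R3 = 15 + 5 = 20  → 20 < 27, loop
  ADD #5: R3 = 20 + 5 = 25  → 25 < 27, loop
  ADD #6: R3 = 25 + 5 = 30  → 30 >= 27, exit
Total ADD instructions: 6

6


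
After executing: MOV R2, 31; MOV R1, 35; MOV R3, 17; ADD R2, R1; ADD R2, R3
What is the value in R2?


Register state trace:
  MOV R2, 31  → R2 = 31
  MOV R1, 35  → R1 = 35
  MOV R3, 17  → R3 = 17
  ADD R2, R1  → R2 = 31 + 35 = 66
  ADD R2, R3  → R2 = 66 + 17 = 83
Final: R2 = 83

83


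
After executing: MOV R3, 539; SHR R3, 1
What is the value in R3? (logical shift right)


Register state trace:
  MOV R3, 539  → R3 = 539
  SHR R3, 1  → R3 = 539 >> 1 = 539 // 2^1 = 269
Final: R3 = 269

269


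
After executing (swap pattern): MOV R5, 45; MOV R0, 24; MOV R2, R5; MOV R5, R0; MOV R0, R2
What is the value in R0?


Register state trace (swap pattern):
  MOV R5, 45  → R5 = 45
  MOV R0, 24  → R0 = 24
  MOV R2, R5  → R2 = 45  (save R5)
  MOV R5, R0  → R5 = 24  (R5 gets R0's value)
  MOV R0, R2  → R0 = 45  (R0 gets saved value)
Final: R0 = 45

45


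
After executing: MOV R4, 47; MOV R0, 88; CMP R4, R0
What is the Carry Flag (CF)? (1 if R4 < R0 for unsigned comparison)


Register state trace:
  MOV R4, 47  → R4 = 47
  MOV R0, 88  → R0 = 88
  CMP R4, R0  → unsigned 47 - 88: borrow occurs
  47 < 88, so CF = 1
CF = 1

1


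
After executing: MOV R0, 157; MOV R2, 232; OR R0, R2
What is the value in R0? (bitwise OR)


Register state trace:
  MOV R0, 157  → R0 = 157 (0b10011101)
  MOV R2, 232  → R2 = 232 (0b11101000)
  OR R0, R2   → R0 = 157 OR 232 = 253 (0b11111101)
Final: R0 = 253

253


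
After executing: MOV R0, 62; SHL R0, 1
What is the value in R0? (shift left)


Register state trace:
  MOV R0, 62  → R0 = 62
  SHL R0, 1  → R0 = 62 << 1 = 62 * 2^1 = 124
Final: R0 = 124

124


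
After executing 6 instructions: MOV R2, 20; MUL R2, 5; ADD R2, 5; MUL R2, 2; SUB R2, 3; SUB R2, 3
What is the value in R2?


Register state trace:
  MOV R2, 20  → R2 = 20
  MUL R2, 5  → R2 = 20 * 5 = 100
  ADD R2, 5  → R2 = 100 + 5 = 105
  MUL R2, 2  → R2 = 105 * 2 = 210
  SUB R2, 3  → R2 = 210 - 3 = 207
  SUB R2, 3  → R2 = 207 - 3 = 204
Final: R2 = 204

204


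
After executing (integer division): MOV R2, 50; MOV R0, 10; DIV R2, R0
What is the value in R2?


Register state trace:
  MOV R2, 50  → R2 = 50
  MOV R0, 10  → R0 = 10
  DIV R2, R0  → R2 = 50 // 10 = 5
Final: R2 = 5

5


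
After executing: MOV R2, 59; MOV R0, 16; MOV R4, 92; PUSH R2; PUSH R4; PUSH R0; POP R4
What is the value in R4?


Stack trace (top is rightmost):
  MOV R2, 59  → R2 = 59
  MOV R0, 16  → R0 = 16
  MOV R4, 92  → R4 = 92
  PUSH R2  → stack: [59]
  PUSH R4  → stack: [59, 92]
  PUSH R0  → stack: [59, 92, 16]
  POP R4  → R4 = 16, stack: [59, 92]
Final: R4 = 16

16


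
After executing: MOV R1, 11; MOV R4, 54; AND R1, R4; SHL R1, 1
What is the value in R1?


Register state trace:
  MOV R1, 11  → R1 = 11 (0b00001011)
  MOV R4, 54  → R4 = 54 (0b00110110)
  AND R1, R4  → R1 = 11 AND 54 = 2 (0b00000010)
  SHL R1, 1  → R1 = 2 << 1 = 4
Final: R1 = 4

4


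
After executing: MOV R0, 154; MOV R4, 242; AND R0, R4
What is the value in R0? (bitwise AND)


Register state trace:
  MOV R0, 154  → R0 = 154 (0b10011010)
  MOV R4, 242  → R4 = 242 (0b11110010)
  AND R0, R4  → R0 = 154 AND 242 = 146 (0b10010010)
Final: R0 = 146

146


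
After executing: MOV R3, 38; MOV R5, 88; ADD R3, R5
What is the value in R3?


Register state trace:
  MOV R3, 38  → R3 = 38
  MOV R5, 88  → R5 = 88
  ADD R3, R5  → R3 = 38 + 88 = 126
Final: R3 = 126

126


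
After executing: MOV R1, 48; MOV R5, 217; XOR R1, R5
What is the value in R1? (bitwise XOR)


Register state trace:
  MOV R1, 48  → R1 = 48 (0b00110000)
  MOV R5, 217  → R5 = 217 (0b11011001)
  XOR R1, R5  → R1 = 48 XOR 217 = 233 (0b11101001)
Final: R1 = 233

233


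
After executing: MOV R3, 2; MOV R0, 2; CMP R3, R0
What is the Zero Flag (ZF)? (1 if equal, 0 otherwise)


Register state trace:
  MOV R3, 2  → R3 = 2
  MOV R0, 2  → R0 = 2
  CMP R3, R0  → computes 2 - 2 = 0
  Result is zero, so values are equal
ZF = 1

1


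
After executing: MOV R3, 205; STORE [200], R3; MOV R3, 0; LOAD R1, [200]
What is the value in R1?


Register and memory trace:
  MOV R3, 205  → R3 = 205
  STORE [200], R3  → mem[200] = 205
  MOV R3, 0  → R3 = 0
  LOAD R1, [200]  → R1 = mem[200] = 205
Final: R1 = 205

205


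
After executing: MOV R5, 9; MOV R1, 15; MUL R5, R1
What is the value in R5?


Register state trace:
  MOV R5, 9  → R5 = 9
  MOV R1, 15  → R1 = 15
  MUL R5, R1  → R5 = 9 * 15 = 135
Final: R5 = 135

135


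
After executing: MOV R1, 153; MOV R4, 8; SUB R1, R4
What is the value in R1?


Register state trace:
  MOV R1, 153  → R1 = 153
  MOV R4, 8  → R4 = 8
  SUB R1, R4  → R1 = 153 - 8 = 145
Final: R1 = 145

145


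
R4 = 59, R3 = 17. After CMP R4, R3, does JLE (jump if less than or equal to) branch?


Trace:
  R4 = 59, R3 = 17
  CMP R4, R3  → compares 59 vs 17
  JLE checks: is 59 less than or equal to 17?
  59 > 17, so condition is false
Branch taken: No

No


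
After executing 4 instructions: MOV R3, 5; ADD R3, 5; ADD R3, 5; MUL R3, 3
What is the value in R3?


Register state trace:
  MOV R3, 5  → R3 = 5
  ADD R3, 5  → R3 = 5 + 5 = 10
  ADD R3, 5  → R3 = 10 + 5 = 15
  MUL R3, 3  → R3 = 15 * 3 = 45
Final: R3 = 45

45


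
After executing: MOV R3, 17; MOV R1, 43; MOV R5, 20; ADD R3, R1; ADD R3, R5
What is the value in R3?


Register state trace:
  MOV R3, 17  → R3 = 17
  MOV R1, 43  → R1 = 43
  MOV R5, 20  → R5 = 20
  ADD R3, R1  → R3 = 17 + 43 = 60
  ADD R3, R5  → R3 = 60 + 20 = 80
Final: R3 = 80

80


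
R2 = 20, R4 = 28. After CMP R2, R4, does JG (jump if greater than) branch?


Trace:
  R2 = 20, R4 = 28
  CMP R2, R4  → compares 20 vs 28
  JG checks: is 20 greater than 28?
  20 < 28, so condition is false
Branch taken: No

No


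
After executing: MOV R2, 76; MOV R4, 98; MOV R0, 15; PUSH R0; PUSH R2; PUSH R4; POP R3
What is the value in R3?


Stack trace (top is rightmost):
  MOV R2, 76  → R2 = 76
  MOV R4, 98  → R4 = 98
  MOV R0, 15  → R0 = 15
  PUSH R0  → stack: [15]
  PUSH R2  → stack: [15, 76]
  PUSH R4  → stack: [15, 76, 98]
  POP R3  → R3 = 98, stack: [15, 76]
Final: R3 = 98

98


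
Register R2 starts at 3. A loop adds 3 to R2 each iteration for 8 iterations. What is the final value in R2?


Starting value: R2 = 3
  Iter 1: R2 = 3 + 3 = 6
  Iter 2: R2 = 6 + 3 = 9
  Iter 3: R2 = 9 + 3 = 12
  Iter 4: R2 = 12 + 3 = 15
  Iter 5: R2 = 15 + 3 = 18
  Iter 6: R2 = 18 + 3 = 21
  Iter 7: R2 = 21 + 3 = 24
  Iter 8: R2 = 24 + 3 = 27
Final: R2 = 27

27


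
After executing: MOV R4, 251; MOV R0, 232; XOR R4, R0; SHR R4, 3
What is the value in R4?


Register state trace:
  MOV R4, 251  → R4 = 251 (0b11111011)
  MOV R0, 232  → R0 = 232 (0b11101000)
  XOR R4, R0  → R4 = 251 XOR 232 = 19 (0b00010011)
  SHR R4, 3  → R4 = 19 >> 3 = 2
Final: R4 = 2

2


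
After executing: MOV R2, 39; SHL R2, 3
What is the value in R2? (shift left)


Register state trace:
  MOV R2, 39  → R2 = 39
  SHL R2, 3  → R2 = 39 << 3 = 39 * 2^3 = 312
Final: R2 = 312

312


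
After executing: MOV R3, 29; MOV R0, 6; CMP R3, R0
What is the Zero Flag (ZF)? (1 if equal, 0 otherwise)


Register state trace:
  MOV R3, 29  → R3 = 29
  MOV R0, 6  → R0 = 6
  CMP R3, R0  → computes 29 - 6 = 23
  Result is nonzero, so values are not equal
ZF = 0

0


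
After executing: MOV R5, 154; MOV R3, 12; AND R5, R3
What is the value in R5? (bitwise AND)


Register state trace:
  MOV R5, 154  → R5 = 154 (0b10011010)
  MOV R3, 12  → R3 = 12 (0b00001100)
  AND R5, R3  → R5 = 154 AND 12 = 8 (0b00001000)
Final: R5 = 8

8


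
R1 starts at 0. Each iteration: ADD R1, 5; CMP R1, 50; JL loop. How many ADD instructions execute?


Loop trace (R1 starts at 0, target 50, step 5):
  ADD #1: R1 = 0 + 5 = 5  → 5 < 50, loop
  ADD #2: R1 = 5 + 5 = 10  → 10 < 50, loop
  ADD #3: R1 = 10 + 5 = 15  → 15 < 50, loop
  ADD #4: R1 = 15 + 5 = 20  → 20 < 50, loop
  ADD #5: R1 = 20 + 5 = 25  → 25 < 50, loop
  ADD #6: R1 = 25 + 5 = 30  → 30 < 50, loop
  ADD #7: R1 = 30 + 5 = 35  → 35 < 50, loop
  ADD #8: R1 = 35 + 5 = 40  → 40 < 50, loop
  ADD #9: R1 = 40 + 5 = 45  → 45 < 50, loop
  ADD #10: R1 = 45 + 5 = 50  → 50 >= 50, exit
Total ADD instructions: 10

10


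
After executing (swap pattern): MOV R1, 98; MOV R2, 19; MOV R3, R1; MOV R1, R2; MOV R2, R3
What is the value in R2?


Register state trace (swap pattern):
  MOV R1, 98  → R1 = 98
  MOV R2, 19  → R2 = 19
  MOV R3, R1  → R3 = 98  (save R1)
  MOV R1, R2  → R1 = 19  (R1 gets R2's value)
  MOV R2, R3  → R2 = 98  (R2 gets saved value)
Final: R2 = 98

98


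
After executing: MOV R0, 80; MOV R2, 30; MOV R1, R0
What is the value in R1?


Register state trace:
  MOV R0, 80  → R0 = 80
  MOV R2, 30  → R2 = 30
  MOV R1, R0  → R1 = 80
Final: R1 = 80

80


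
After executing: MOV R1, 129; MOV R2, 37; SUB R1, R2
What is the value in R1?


Register state trace:
  MOV R1, 129  → R1 = 129
  MOV R2, 37  → R2 = 37
  SUB R1, R2  → R1 = 129 - 37 = 92
Final: R1 = 92

92


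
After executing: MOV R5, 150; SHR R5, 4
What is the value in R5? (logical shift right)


Register state trace:
  MOV R5, 150  → R5 = 150
  SHR R5, 4  → R5 = 150 >> 4 = 150 // 2^4 = 9
Final: R5 = 9

9


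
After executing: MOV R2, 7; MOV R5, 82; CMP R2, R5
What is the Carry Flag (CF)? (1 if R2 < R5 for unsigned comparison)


Register state trace:
  MOV R2, 7  → R2 = 7
  MOV R5, 82  → R5 = 82
  CMP R2, R5  → unsigned 7 - 82: borrow occurs
  7 < 82, so CF = 1
CF = 1

1


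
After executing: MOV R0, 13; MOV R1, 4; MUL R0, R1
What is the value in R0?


Register state trace:
  MOV R0, 13  → R0 = 13
  MOV R1, 4  → R1 = 4
  MUL R0, R1  → R0 = 13 * 4 = 52
Final: R0 = 52

52


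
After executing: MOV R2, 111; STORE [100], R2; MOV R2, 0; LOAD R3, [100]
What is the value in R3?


Register and memory trace:
  MOV R2, 111  → R2 = 111
  STORE [100], R2  → mem[100] = 111
  MOV R2, 0  → R2 = 0
  LOAD R3, [100]  → R3 = mem[100] = 111
Final: R3 = 111

111


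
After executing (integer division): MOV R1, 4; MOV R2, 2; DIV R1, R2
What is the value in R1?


Register state trace:
  MOV R1, 4  → R1 = 4
  MOV R2, 2  → R2 = 2
  DIV R1, R2  → R1 = 4 // 2 = 2
Final: R1 = 2

2


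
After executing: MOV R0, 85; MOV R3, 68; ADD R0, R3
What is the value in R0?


Register state trace:
  MOV R0, 85  → R0 = 85
  MOV R3, 68  → R3 = 68
  ADD R0, R3  → R0 = 85 + 68 = 153
Final: R0 = 153

153


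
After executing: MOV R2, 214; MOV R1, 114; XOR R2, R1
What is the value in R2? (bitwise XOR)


Register state trace:
  MOV R2, 214  → R2 = 214 (0b11010110)
  MOV R1, 114  → R1 = 114 (0b01110010)
  XOR R2, R1  → R2 = 214 XOR 114 = 164 (0b10100100)
Final: R2 = 164

164


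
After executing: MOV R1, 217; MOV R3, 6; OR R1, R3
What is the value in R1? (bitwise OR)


Register state trace:
  MOV R1, 217  → R1 = 217 (0b11011001)
  MOV R3, 6  → R3 = 6 (0b00000110)
  OR R1, R3   → R1 = 217 OR 6 = 223 (0b11011111)
Final: R1 = 223

223


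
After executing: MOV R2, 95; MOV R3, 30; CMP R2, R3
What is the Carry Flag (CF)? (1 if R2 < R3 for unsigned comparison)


Register state trace:
  MOV R2, 95  → R2 = 95
  MOV R3, 30  → R3 = 30
  CMP R2, R3  → unsigned 95 - 30: no borrow
  95 >= 30, so CF = 0
CF = 0

0


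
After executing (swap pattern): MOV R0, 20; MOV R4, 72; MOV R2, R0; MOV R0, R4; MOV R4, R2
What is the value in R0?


Register state trace (swap pattern):
  MOV R0, 20  → R0 = 20
  MOV R4, 72  → R4 = 72
  MOV R2, R0  → R2 = 20  (save R0)
  MOV R0, R4  → R0 = 72  (R0 gets R4's value)
  MOV R4, R2  → R4 = 20  (R4 gets saved value)
Final: R0 = 72

72


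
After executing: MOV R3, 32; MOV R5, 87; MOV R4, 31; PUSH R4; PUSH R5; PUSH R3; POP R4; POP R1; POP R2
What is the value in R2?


Stack trace (top is rightmost):
  MOV R3, 32  → R3 = 32
  MOV R5, 87  → R5 = 87
  MOV R4, 31  → R4 = 31
  PUSH R4  → stack: [31]
  PUSH R5  → stack: [31, 87]
  PUSH R3  → stack: [31, 87, 32]
  POP R4  → R4 = 32, stack: [31, 87]
  POP R1  → R1 = 87, stack: [31]
  POP R2  → R2 = 31, stack: []
Final: R2 = 31

31


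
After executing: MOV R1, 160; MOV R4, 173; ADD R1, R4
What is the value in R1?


Register state trace:
  MOV R1, 160  → R1 = 160
  MOV R4, 173  → R4 = 173
  ADD R1, R4  → R1 = 160 + 173 = 333
Final: R1 = 333

333


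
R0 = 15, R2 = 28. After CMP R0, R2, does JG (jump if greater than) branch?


Trace:
  R0 = 15, R2 = 28
  CMP R0, R2  → compares 15 vs 28
  JG checks: is 15 greater than 28?
  15 < 28, so condition is false
Branch taken: No

No


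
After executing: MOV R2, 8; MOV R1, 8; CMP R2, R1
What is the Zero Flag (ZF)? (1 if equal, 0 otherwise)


Register state trace:
  MOV R2, 8  → R2 = 8
  MOV R1, 8  → R1 = 8
  CMP R2, R1  → computes 8 - 8 = 0
  Result is zero, so values are equal
ZF = 1

1


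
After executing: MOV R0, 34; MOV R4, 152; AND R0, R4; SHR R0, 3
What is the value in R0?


Register state trace:
  MOV R0, 34  → R0 = 34 (0b00100010)
  MOV R4, 152  → R4 = 152 (0b10011000)
  AND R0, R4  → R0 = 34 AND 152 = 0 (0b00000000)
  SHR R0, 3  → R0 = 0 >> 3 = 0
Final: R0 = 0

0


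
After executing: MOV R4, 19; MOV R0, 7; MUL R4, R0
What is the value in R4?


Register state trace:
  MOV R4, 19  → R4 = 19
  MOV R0, 7  → R0 = 7
  MUL R4, R0  → R4 = 19 * 7 = 133
Final: R4 = 133

133


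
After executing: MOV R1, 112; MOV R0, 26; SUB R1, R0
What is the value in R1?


Register state trace:
  MOV R1, 112  → R1 = 112
  MOV R0, 26  → R0 = 26
  SUB R1, R0  → R1 = 112 - 26 = 86
Final: R1 = 86

86


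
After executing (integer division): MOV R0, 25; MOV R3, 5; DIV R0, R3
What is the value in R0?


Register state trace:
  MOV R0, 25  → R0 = 25
  MOV R3, 5  → R3 = 5
  DIV R0, R3  → R0 = 25 // 5 = 5
Final: R0 = 5

5


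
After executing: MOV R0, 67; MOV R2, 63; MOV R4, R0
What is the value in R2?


Register state trace:
  MOV R0, 67  → R0 = 67
  MOV R2, 63  → R2 = 63
  MOV R4, R0  → R4 = 67
Final: R2 = 63

63


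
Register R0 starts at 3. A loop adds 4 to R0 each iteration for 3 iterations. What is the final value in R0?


Starting value: R0 = 3
  Iter 1: R0 = 3 + 4 = 7
  Iter 2: R0 = 7 + 4 = 11
  Iter 3: R0 = 11 + 4 = 15
Final: R0 = 15

15


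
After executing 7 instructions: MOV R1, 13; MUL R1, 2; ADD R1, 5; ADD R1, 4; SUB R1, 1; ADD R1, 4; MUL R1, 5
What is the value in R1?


Register state trace:
  MOV R1, 13  → R1 = 13
  MUL R1, 2  → R1 = 13 * 2 = 26
  ADD R1, 5  → R1 = 26 + 5 = 31
  ADD R1, 4  → R1 = 31 + 4 = 35
  SUB R1, 1  → R1 = 35 - 1 = 34
  ADD R1, 4  → R1 = 34 + 4 = 38
  MUL R1, 5  → R1 = 38 * 5 = 190
Final: R1 = 190

190


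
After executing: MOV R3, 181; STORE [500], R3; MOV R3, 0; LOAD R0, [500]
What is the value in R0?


Register and memory trace:
  MOV R3, 181  → R3 = 181
  STORE [500], R3  → mem[500] = 181
  MOV R3, 0  → R3 = 0
  LOAD R0, [500]  → R0 = mem[500] = 181
Final: R0 = 181

181


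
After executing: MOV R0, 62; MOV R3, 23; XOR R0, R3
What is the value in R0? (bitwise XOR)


Register state trace:
  MOV R0, 62  → R0 = 62 (0b00111110)
  MOV R3, 23  → R3 = 23 (0b00010111)
  XOR R0, R3  → R0 = 62 XOR 23 = 41 (0b00101001)
Final: R0 = 41

41


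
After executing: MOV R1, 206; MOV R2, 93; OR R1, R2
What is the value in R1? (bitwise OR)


Register state trace:
  MOV R1, 206  → R1 = 206 (0b11001110)
  MOV R2, 93  → R2 = 93 (0b01011101)
  OR R1, R2   → R1 = 206 OR 93 = 223 (0b11011111)
Final: R1 = 223

223


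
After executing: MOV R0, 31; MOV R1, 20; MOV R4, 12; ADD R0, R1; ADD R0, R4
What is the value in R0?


Register state trace:
  MOV R0, 31  → R0 = 31
  MOV R1, 20  → R1 = 20
  MOV R4, 12  → R4 = 12
  ADD R0, R1  → R0 = 31 + 20 = 51
  ADD R0, R4  → R0 = 51 + 12 = 63
Final: R0 = 63

63


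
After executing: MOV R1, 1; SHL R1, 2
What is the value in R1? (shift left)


Register state trace:
  MOV R1, 1  → R1 = 1
  SHL R1, 2  → R1 = 1 << 2 = 1 * 2^2 = 4
Final: R1 = 4

4


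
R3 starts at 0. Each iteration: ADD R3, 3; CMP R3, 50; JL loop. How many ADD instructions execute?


Loop trace (R3 starts at 0, target 50, step 3):
  ADD #1: R3 = 0 + 3 = 3  → 3 < 50, loop
  ADD #2: R3 = 3 + 3 = 6  → 6 < 50, loop
  ADD #3: R3 = 6 + 3 = 9  → 9 < 50, loop
  ADD #4: R3 = 9 + 3 = 12  → 12 < 50, loop
  ADD #5: R3 = 12 + 3 = 15  → 15 < 50, loop
  ADD #6: R3 = 15 + 3 = 18  → 18 < 50, loop
  ADD #7: R3 = 18 + 3 = 21  → 21 < 50, loop
  ADD #8: R3 = 21 + 3 = 24  → 24 < 50, loop
  ADD #9: R3 = 24 + 3 = 27  → 27 < 50, loop
  ADD #10: R3 = 27 + 3 = 30  → 30 < 50, loop
  ADD #11: R3 = 30 + 3 = 33  → 33 < 50, loop
  ADD #12: R3 = 33 + 3 = 36  → 36 < 50, loop
  ADD #13: R3 = 36 + 3 = 39  → 39 < 50, loop
  ADD #14: R3 = 39 + 3 = 42  → 42 < 50, loop
  ADD #15: R3 = 42 + 3 = 45  → 45 < 50, loop
  ADD #16: R3 = 45 + 3 = 48  → 48 < 50, loop
  ADD #17: R3 = 48 + 3 = 51  → 51 >= 50, exit
Total ADD instructions: 17

17


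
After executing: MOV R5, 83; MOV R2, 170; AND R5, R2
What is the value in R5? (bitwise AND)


Register state trace:
  MOV R5, 83  → R5 = 83 (0b01010011)
  MOV R2, 170  → R2 = 170 (0b10101010)
  AND R5, R2  → R5 = 83 AND 170 = 2 (0b00000010)
Final: R5 = 2

2


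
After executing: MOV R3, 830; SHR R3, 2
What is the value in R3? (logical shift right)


Register state trace:
  MOV R3, 830  → R3 = 830
  SHR R3, 2  → R3 = 830 >> 2 = 830 // 2^2 = 207
Final: R3 = 207

207


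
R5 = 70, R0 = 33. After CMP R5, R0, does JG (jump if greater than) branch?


Trace:
  R5 = 70, R0 = 33
  CMP R5, R0  → compares 70 vs 33
  JG checks: is 70 greater than 33?
  70 > 33, so condition is true
Branch taken: Yes

Yes


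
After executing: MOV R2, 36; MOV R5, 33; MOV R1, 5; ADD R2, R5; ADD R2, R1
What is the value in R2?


Register state trace:
  MOV R2, 36  → R2 = 36
  MOV R5, 33  → R5 = 33
  MOV R1, 5  → R1 = 5
  ADD R2, R5  → R2 = 36 + 33 = 69
  ADD R2, R1  → R2 = 69 + 5 = 74
Final: R2 = 74

74


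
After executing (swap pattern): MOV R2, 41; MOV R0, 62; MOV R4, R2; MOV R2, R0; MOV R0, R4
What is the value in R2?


Register state trace (swap pattern):
  MOV R2, 41  → R2 = 41
  MOV R0, 62  → R0 = 62
  MOV R4, R2  → R4 = 41  (save R2)
  MOV R2, R0  → R2 = 62  (R2 gets R0's value)
  MOV R0, R4  → R0 = 41  (R0 gets saved value)
Final: R2 = 62

62


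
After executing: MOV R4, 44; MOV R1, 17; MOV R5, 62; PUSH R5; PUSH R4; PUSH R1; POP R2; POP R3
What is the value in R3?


Stack trace (top is rightmost):
  MOV R4, 44  → R4 = 44
  MOV R1, 17  → R1 = 17
  MOV R5, 62  → R5 = 62
  PUSH R5  → stack: [62]
  PUSH R4  → stack: [62, 44]
  PUSH R1  → stack: [62, 44, 17]
  POP R2  → R2 = 17, stack: [62, 44]
  POP R3  → R3 = 44, stack: [62]
Final: R3 = 44

44


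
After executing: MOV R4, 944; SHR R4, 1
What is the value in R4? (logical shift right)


Register state trace:
  MOV R4, 944  → R4 = 944
  SHR R4, 1  → R4 = 944 >> 1 = 944 // 2^1 = 472
Final: R4 = 472

472


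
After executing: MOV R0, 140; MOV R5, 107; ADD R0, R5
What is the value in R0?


Register state trace:
  MOV R0, 140  → R0 = 140
  MOV R5, 107  → R5 = 107
  ADD R0, R5  → R0 = 140 + 107 = 247
Final: R0 = 247

247


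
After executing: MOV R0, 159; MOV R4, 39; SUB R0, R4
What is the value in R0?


Register state trace:
  MOV R0, 159  → R0 = 159
  MOV R4, 39  → R4 = 39
  SUB R0, R4  → R0 = 159 - 39 = 120
Final: R0 = 120

120


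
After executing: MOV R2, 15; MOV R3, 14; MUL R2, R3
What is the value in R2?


Register state trace:
  MOV R2, 15  → R2 = 15
  MOV R3, 14  → R3 = 14
  MUL R2, R3  → R2 = 15 * 14 = 210
Final: R2 = 210

210


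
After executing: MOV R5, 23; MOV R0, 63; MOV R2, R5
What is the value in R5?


Register state trace:
  MOV R5, 23  → R5 = 23
  MOV R0, 63  → R0 = 63
  MOV R2, R5  → R2 = 23
Final: R5 = 23

23


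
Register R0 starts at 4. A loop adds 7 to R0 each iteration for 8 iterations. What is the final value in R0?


Starting value: R0 = 4
  Iter 1: R0 = 4 + 7 = 11
  Iter 2: R0 = 11 + 7 = 18
  Iter 3: R0 = 18 + 7 = 25
  Iter 4: R0 = 25 + 7 = 32
  Iter 5: R0 = 32 + 7 = 39
  Iter 6: R0 = 39 + 7 = 46
  Iter 7: R0 = 46 + 7 = 53
  Iter 8: R0 = 53 + 7 = 60
Final: R0 = 60

60


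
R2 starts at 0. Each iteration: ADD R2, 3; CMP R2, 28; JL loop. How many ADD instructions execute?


Loop trace (R2 starts at 0, target 28, step 3):
  ADD #1: R2 = 0 + 3 = 3  → 3 < 28, loop
  ADD #2: R2 = 3 + 3 = 6  → 6 < 28, loop
  ADD #3: R2 = 6 + 3 = 9  → 9 < 28, loop
  ADD #4: R2 = 9 + 3 = 12  → 12 < 28, loop
  ADD #5: R2 = 12 + 3 = 15  → 15 < 28, loop
  ADD #6: R2 = 15 + 3 = 18  → 18 < 28, loop
  ADD #7: R2 = 18 + 3 = 21  → 21 < 28, loop
  ADD #8: R2 = 21 + 3 = 24  → 24 < 28, loop
  ADD #9: R2 = 24 + 3 = 27  → 27 < 28, loop
  ADD #10: R2 = 27 + 3 = 30  → 30 >= 28, exit
Total ADD instructions: 10

10


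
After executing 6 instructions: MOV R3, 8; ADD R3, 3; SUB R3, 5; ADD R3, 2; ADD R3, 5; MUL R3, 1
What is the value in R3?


Register state trace:
  MOV R3, 8  → R3 = 8
  ADD R3, 3  → R3 = 8 + 3 = 11
  SUB R3, 5  → R3 = 11 - 5 = 6
  ADD R3, 2  → R3 = 6 + 2 = 8
  ADD R3, 5  → R3 = 8 + 5 = 13
  MUL R3, 1  → R3 = 13 * 1 = 13
Final: R3 = 13

13


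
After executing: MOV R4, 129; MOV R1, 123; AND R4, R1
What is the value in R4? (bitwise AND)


Register state trace:
  MOV R4, 129  → R4 = 129 (0b10000001)
  MOV R1, 123  → R1 = 123 (0b01111011)
  AND R4, R1  → R4 = 129 AND 123 = 1 (0b00000001)
Final: R4 = 1

1


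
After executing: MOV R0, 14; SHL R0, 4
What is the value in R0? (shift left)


Register state trace:
  MOV R0, 14  → R0 = 14
  SHL R0, 4  → R0 = 14 << 4 = 14 * 2^4 = 224
Final: R0 = 224

224


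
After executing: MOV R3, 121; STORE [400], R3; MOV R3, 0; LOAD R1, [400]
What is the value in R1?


Register and memory trace:
  MOV R3, 121  → R3 = 121
  STORE [400], R3  → mem[400] = 121
  MOV R3, 0  → R3 = 0
  LOAD R1, [400]  → R1 = mem[400] = 121
Final: R1 = 121

121


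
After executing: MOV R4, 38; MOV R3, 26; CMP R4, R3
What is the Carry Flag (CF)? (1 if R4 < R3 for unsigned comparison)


Register state trace:
  MOV R4, 38  → R4 = 38
  MOV R3, 26  → R3 = 26
  CMP R4, R3  → unsigned 38 - 26: no borrow
  38 >= 26, so CF = 0
CF = 0

0


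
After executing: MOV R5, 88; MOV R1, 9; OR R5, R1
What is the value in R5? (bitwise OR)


Register state trace:
  MOV R5, 88  → R5 = 88 (0b01011000)
  MOV R1, 9  → R1 = 9 (0b00001001)
  OR R5, R1   → R5 = 88 OR 9 = 89 (0b01011001)
Final: R5 = 89

89


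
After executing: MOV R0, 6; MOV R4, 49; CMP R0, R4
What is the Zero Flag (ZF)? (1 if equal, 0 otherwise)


Register state trace:
  MOV R0, 6  → R0 = 6
  MOV R4, 49  → R4 = 49
  CMP R0, R4  → computes 6 - 49 = -43
  Result is nonzero, so values are not equal
ZF = 0

0


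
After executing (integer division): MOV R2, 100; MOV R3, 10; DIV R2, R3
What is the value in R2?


Register state trace:
  MOV R2, 100  → R2 = 100
  MOV R3, 10  → R3 = 10
  DIV R2, R3  → R2 = 100 // 10 = 10
Final: R2 = 10

10


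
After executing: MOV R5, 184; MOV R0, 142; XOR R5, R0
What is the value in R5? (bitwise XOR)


Register state trace:
  MOV R5, 184  → R5 = 184 (0b10111000)
  MOV R0, 142  → R0 = 142 (0b10001110)
  XOR R5, R0  → R5 = 184 XOR 142 = 54 (0b00110110)
Final: R5 = 54

54


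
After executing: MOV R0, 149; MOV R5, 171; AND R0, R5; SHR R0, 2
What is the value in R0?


Register state trace:
  MOV R0, 149  → R0 = 149 (0b10010101)
  MOV R5, 171  → R5 = 171 (0b10101011)
  AND R0, R5  → R0 = 149 AND 171 = 129 (0b10000001)
  SHR R0, 2  → R0 = 129 >> 2 = 32
Final: R0 = 32

32


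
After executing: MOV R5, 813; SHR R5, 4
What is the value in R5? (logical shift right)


Register state trace:
  MOV R5, 813  → R5 = 813
  SHR R5, 4  → R5 = 813 >> 4 = 813 // 2^4 = 50
Final: R5 = 50

50


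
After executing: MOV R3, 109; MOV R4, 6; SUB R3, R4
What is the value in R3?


Register state trace:
  MOV R3, 109  → R3 = 109
  MOV R4, 6  → R4 = 6
  SUB R3, R4  → R3 = 109 - 6 = 103
Final: R3 = 103

103


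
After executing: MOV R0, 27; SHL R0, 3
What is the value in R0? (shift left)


Register state trace:
  MOV R0, 27  → R0 = 27
  SHL R0, 3  → R0 = 27 << 3 = 27 * 2^3 = 216
Final: R0 = 216

216


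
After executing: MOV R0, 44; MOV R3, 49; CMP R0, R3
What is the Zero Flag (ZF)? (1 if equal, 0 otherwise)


Register state trace:
  MOV R0, 44  → R0 = 44
  MOV R3, 49  → R3 = 49
  CMP R0, R3  → computes 44 - 49 = -5
  Result is nonzero, so values are not equal
ZF = 0

0


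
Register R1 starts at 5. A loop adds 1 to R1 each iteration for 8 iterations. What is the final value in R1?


Starting value: R1 = 5
  Iter 1: R1 = 5 + 1 = 6
  Iter 2: R1 = 6 + 1 = 7
  Iter 3: R1 = 7 + 1 = 8
  Iter 4: R1 = 8 + 1 = 9
  Iter 5: R1 = 9 + 1 = 10
  Iter 6: R1 = 10 + 1 = 11
  Iter 7: R1 = 11 + 1 = 12
  Iter 8: R1 = 12 + 1 = 13
Final: R1 = 13

13


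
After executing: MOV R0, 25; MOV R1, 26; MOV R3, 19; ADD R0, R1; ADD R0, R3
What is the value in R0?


Register state trace:
  MOV R0, 25  → R0 = 25
  MOV R1, 26  → R1 = 26
  MOV R3, 19  → R3 = 19
  ADD R0, R1  → R0 = 25 + 26 = 51
  ADD R0, R3  → R0 = 51 + 19 = 70
Final: R0 = 70

70


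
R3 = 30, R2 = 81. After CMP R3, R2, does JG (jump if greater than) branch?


Trace:
  R3 = 30, R2 = 81
  CMP R3, R2  → compares 30 vs 81
  JG checks: is 30 greater than 81?
  30 < 81, so condition is false
Branch taken: No

No


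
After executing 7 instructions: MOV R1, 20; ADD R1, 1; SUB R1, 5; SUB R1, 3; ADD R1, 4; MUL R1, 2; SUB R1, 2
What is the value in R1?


Register state trace:
  MOV R1, 20  → R1 = 20
  ADD R1, 1  → R1 = 20 + 1 = 21
  SUB R1, 5  → R1 = 21 - 5 = 16
  SUB R1, 3  → R1 = 16 - 3 = 13
  ADD R1, 4  → R1 = 13 + 4 = 17
  MUL R1, 2  → R1 = 17 * 2 = 34
  SUB R1, 2  → R1 = 34 - 2 = 32
Final: R1 = 32

32


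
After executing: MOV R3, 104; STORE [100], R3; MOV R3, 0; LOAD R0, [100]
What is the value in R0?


Register and memory trace:
  MOV R3, 104  → R3 = 104
  STORE [100], R3  → mem[100] = 104
  MOV R3, 0  → R3 = 0
  LOAD R0, [100]  → R0 = mem[100] = 104
Final: R0 = 104

104


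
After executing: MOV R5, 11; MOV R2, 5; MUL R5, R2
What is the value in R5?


Register state trace:
  MOV R5, 11  → R5 = 11
  MOV R2, 5  → R2 = 5
  MUL R5, R2  → R5 = 11 * 5 = 55
Final: R5 = 55

55


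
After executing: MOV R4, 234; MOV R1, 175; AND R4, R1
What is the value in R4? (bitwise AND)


Register state trace:
  MOV R4, 234  → R4 = 234 (0b11101010)
  MOV R1, 175  → R1 = 175 (0b10101111)
  AND R4, R1  → R4 = 234 AND 175 = 170 (0b10101010)
Final: R4 = 170

170


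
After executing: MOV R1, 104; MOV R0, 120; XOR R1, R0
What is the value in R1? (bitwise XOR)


Register state trace:
  MOV R1, 104  → R1 = 104 (0b01101000)
  MOV R0, 120  → R0 = 120 (0b01111000)
  XOR R1, R0  → R1 = 104 XOR 120 = 16 (0b00010000)
Final: R1 = 16

16


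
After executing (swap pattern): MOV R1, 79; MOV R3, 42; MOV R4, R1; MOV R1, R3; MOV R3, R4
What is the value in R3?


Register state trace (swap pattern):
  MOV R1, 79  → R1 = 79
  MOV R3, 42  → R3 = 42
  MOV R4, R1  → R4 = 79  (save R1)
  MOV R1, R3  → R1 = 42  (R1 gets R3's value)
  MOV R3, R4  → R3 = 79  (R3 gets saved value)
Final: R3 = 79

79


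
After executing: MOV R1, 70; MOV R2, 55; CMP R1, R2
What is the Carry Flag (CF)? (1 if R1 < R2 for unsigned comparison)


Register state trace:
  MOV R1, 70  → R1 = 70
  MOV R2, 55  → R2 = 55
  CMP R1, R2  → unsigned 70 - 55: no borrow
  70 >= 55, so CF = 0
CF = 0

0


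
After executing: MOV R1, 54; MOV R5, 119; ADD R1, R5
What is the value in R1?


Register state trace:
  MOV R1, 54  → R1 = 54
  MOV R5, 119  → R5 = 119
  ADD R1, R5  → R1 = 54 + 119 = 173
Final: R1 = 173

173


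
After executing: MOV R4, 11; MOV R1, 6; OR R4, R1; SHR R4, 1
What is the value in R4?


Register state trace:
  MOV R4, 11  → R4 = 11 (0b00001011)
  MOV R1, 6  → R1 = 6 (0b00000110)
  OR R4, R1  → R4 = 11 OR 6 = 15 (0b00001111)
  SHR R4, 1  → R4 = 15 >> 1 = 7
Final: R4 = 7

7


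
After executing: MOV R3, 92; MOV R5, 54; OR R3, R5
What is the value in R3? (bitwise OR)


Register state trace:
  MOV R3, 92  → R3 = 92 (0b01011100)
  MOV R5, 54  → R5 = 54 (0b00110110)
  OR R3, R5   → R3 = 92 OR 54 = 126 (0b01111110)
Final: R3 = 126

126


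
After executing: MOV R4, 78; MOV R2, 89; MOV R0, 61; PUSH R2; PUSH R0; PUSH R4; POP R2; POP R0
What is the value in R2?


Stack trace (top is rightmost):
  MOV R4, 78  → R4 = 78
  MOV R2, 89  → R2 = 89
  MOV R0, 61  → R0 = 61
  PUSH R2  → stack: [89]
  PUSH R0  → stack: [89, 61]
  PUSH R4  → stack: [89, 61, 78]
  POP R2  → R2 = 78, stack: [89, 61]
  POP R0  → R0 = 61, stack: [89]
Final: R2 = 78

78


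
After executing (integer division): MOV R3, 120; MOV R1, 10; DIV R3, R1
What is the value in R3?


Register state trace:
  MOV R3, 120  → R3 = 120
  MOV R1, 10  → R1 = 10
  DIV R3, R1  → R3 = 120 // 10 = 12
Final: R3 = 12

12


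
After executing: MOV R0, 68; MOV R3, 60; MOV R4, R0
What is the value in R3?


Register state trace:
  MOV R0, 68  → R0 = 68
  MOV R3, 60  → R3 = 60
  MOV R4, R0  → R4 = 68
Final: R3 = 60

60


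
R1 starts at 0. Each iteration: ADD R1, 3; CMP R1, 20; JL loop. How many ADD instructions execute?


Loop trace (R1 starts at 0, target 20, step 3):
  ADD #1: R1 = 0 + 3 = 3  → 3 < 20, loop
  ADD #2: R1 = 3 + 3 = 6  → 6 < 20, loop
  ADD #3: R1 = 6 + 3 = 9  → 9 < 20, loop
  ADD #4: R1 = 9 + 3 = 12  → 12 < 20, loop
  ADD #5: R1 = 12 + 3 = 15  → 15 < 20, loop
  ADD #6: R1 = 15 + 3 = 18  → 18 < 20, loop
  ADD #7: R1 = 18 + 3 = 21  → 21 >= 20, exit
Total ADD instructions: 7

7


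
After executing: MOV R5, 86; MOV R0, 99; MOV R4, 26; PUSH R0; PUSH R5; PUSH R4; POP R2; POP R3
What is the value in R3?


Stack trace (top is rightmost):
  MOV R5, 86  → R5 = 86
  MOV R0, 99  → R0 = 99
  MOV R4, 26  → R4 = 26
  PUSH R0  → stack: [99]
  PUSH R5  → stack: [99, 86]
  PUSH R4  → stack: [99, 86, 26]
  POP R2  → R2 = 26, stack: [99, 86]
  POP R3  → R3 = 86, stack: [99]
Final: R3 = 86

86


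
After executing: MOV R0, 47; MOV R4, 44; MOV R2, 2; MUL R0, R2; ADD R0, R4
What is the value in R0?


Register state trace:
  MOV R0, 47  → R0 = 47
  MOV R4, 44  → R4 = 44
  MOV R2, 2  → R2 = 2
  MUL R0, R2  → R0 = 47 * 2 = 94
  ADD R0, R4  → R0 = 94 + 44 = 138
Final: R0 = 138

138


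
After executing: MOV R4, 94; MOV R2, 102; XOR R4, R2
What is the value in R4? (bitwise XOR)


Register state trace:
  MOV R4, 94  → R4 = 94 (0b01011110)
  MOV R2, 102  → R2 = 102 (0b01100110)
  XOR R4, R2  → R4 = 94 XOR 102 = 56 (0b00111000)
Final: R4 = 56

56


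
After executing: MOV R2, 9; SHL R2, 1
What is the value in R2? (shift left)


Register state trace:
  MOV R2, 9  → R2 = 9
  SHL R2, 1  → R2 = 9 << 1 = 9 * 2^1 = 18
Final: R2 = 18

18


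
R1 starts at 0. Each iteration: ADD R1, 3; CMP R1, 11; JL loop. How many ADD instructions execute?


Loop trace (R1 starts at 0, target 11, step 3):
  ADD #1: R1 = 0 + 3 = 3  → 3 < 11, loop
  ADD #2: R1 = 3 + 3 = 6  → 6 < 11, loop
  ADD #3: R1 = 6 + 3 = 9  → 9 < 11, loop
  ADD #4: R1 = 9 + 3 = 12  → 12 >= 11, exit
Total ADD instructions: 4

4


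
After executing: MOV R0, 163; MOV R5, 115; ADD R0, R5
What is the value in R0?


Register state trace:
  MOV R0, 163  → R0 = 163
  MOV R5, 115  → R5 = 115
  ADD R0, R5  → R0 = 163 + 115 = 278
Final: R0 = 278

278


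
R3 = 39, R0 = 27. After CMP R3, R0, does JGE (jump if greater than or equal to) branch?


Trace:
  R3 = 39, R0 = 27
  CMP R3, R0  → compares 39 vs 27
  JGE checks: is 39 greater than or equal to 27?
  39 > 27, so condition is true
Branch taken: Yes

Yes


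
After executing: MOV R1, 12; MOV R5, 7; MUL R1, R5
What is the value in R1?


Register state trace:
  MOV R1, 12  → R1 = 12
  MOV R5, 7  → R5 = 7
  MUL R1, R5  → R1 = 12 * 7 = 84
Final: R1 = 84

84
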